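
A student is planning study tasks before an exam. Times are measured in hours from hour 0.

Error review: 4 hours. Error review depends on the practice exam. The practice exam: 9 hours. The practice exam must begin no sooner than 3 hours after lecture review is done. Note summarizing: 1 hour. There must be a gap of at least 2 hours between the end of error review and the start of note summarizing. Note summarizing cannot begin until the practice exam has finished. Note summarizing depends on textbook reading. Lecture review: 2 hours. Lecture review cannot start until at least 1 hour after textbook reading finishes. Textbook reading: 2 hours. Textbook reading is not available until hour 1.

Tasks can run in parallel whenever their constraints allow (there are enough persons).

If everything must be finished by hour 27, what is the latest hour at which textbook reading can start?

Nothing follows note summarizing; the deadline of hour 27 is its only limit. It must start by 27 − 1 = hour 26.
Error review feeds into note summarizing (must start by hour 26, minus 2-hour gap → hour 24); so error review must finish by hour 24 and therefore start by hour 20.
The practice exam has several dependents: error review (must start by hour 20); note summarizing (must start by hour 26). The earliest of those limits is hour 20, so the practice exam must start by 20 − 9 = hour 11.
Lecture review feeds into the practice exam (must start by hour 11, minus 3-hour gap → hour 8); so lecture review must finish by hour 8 and therefore start by hour 6.
Textbook reading has several dependents: lecture review (must start by hour 6, minus 1-hour gap → hour 5); note summarizing (must start by hour 26). The earliest of those limits is hour 5, so textbook reading must start by 5 − 2 = hour 3.

3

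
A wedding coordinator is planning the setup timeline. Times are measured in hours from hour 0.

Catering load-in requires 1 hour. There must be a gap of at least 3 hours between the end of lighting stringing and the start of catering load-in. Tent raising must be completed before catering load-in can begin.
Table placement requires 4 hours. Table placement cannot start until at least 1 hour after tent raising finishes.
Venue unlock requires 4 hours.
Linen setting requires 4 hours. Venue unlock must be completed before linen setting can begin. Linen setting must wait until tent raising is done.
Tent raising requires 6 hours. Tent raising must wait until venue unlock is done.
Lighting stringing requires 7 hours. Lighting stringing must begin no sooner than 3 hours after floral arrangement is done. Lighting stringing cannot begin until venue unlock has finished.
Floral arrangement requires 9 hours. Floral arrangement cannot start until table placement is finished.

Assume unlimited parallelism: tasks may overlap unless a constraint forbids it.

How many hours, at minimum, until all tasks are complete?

Nothing blocks venue unlock, so it runs from hour 0 to hour 4.
Tent raising waits on venue unlock (finishes hour 4), so it starts at hour 4 and finishes at 4 + 6 = hour 10.
Linen setting needs all of venue unlock (finishes hour 4); tent raising (finishes hour 10). That puts its earliest start at hour 10; it finishes at 10 + 4 = hour 14.
After tent raising (finishes hour 10, plus 1-hour gap → hour 11), table placement can start at hour 11 and finishes at hour 15.
After table placement (finishes hour 15), floral arrangement can start at hour 15 and finishes at hour 24.
Lighting stringing cannot start until floral arrangement (finishes hour 24, plus 3-hour gap → hour 27); venue unlock (finishes hour 4). The controlling bound is hour 27, so lighting stringing finishes at 27 + 7 = hour 34.
Catering load-in has to wait for lighting stringing (finishes hour 34, plus 3-hour gap → hour 37); tent raising (finishes hour 10). The latest of these is hour 37, so catering load-in runs hour 37 to 37 + 1 = hour 38.
All tasks are finished once the last one completes. Finish times: Venue unlock at 4, Tent raising at 10, Table placement at 15, Linen setting at 14, Floral arrangement at 24, Lighting stringing at 34, Catering load-in at 38. The latest is hour 38.

38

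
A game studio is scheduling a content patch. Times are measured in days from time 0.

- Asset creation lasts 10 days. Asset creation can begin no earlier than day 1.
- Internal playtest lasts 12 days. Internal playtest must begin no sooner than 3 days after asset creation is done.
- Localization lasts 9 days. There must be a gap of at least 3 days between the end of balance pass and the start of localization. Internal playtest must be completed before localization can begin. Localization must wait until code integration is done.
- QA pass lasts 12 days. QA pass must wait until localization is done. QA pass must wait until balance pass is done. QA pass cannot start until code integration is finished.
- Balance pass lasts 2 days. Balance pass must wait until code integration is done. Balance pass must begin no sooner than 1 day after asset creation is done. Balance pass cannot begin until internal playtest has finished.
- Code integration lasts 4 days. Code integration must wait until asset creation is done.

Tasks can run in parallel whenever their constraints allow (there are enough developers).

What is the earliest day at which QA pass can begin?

Asset creation waits on its own release at day 1, so it starts at day 1 and finishes at 1 + 10 = day 11.
After asset creation (finishes day 11, plus 3-day gap → day 14), internal playtest can start at day 14 and finishes at day 26.
After asset creation (finishes day 11), code integration can start at day 11 and finishes at day 15.
Balance pass needs all of code integration (finishes day 15); asset creation (finishes day 11, plus 1-day gap → day 12); internal playtest (finishes day 26). That puts its earliest start at day 26; it finishes at 26 + 2 = day 28.
Localization needs all of balance pass (finishes day 28, plus 3-day gap → day 31); internal playtest (finishes day 26); code integration (finishes day 15). That puts its earliest start at day 31; it finishes at 31 + 9 = day 40.
QA pass waits on localization (finishes day 40); balance pass (finishes day 28); code integration (finishes day 15). The latest of these is day 40, which is the earliest QA pass can start.

40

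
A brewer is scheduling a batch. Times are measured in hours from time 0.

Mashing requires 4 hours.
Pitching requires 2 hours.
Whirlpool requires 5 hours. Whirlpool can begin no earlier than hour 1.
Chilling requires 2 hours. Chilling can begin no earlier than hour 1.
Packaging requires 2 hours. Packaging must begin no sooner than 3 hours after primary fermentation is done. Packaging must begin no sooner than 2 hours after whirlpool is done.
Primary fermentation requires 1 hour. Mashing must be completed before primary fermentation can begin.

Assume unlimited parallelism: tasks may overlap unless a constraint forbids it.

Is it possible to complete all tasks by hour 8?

No

Nothing blocks pitching, so it runs from hour 0 to hour 2.
Chilling waits on its own release at hour 1, so it starts at hour 1 and finishes at 1 + 2 = hour 3.
Whirlpool cannot begin until its own release at hour 1. It runs from hour 1 to 1 + 5 = hour 6.
Mashing has no prerequisites, so it starts at hour 0 and finishes at hour 4.
After mashing (finishes hour 4), primary fermentation can start at hour 4 and finishes at hour 5.
Packaging has to wait for primary fermentation (finishes hour 5, plus 3-hour gap → hour 8); whirlpool (finishes hour 6, plus 2-hour gap → hour 8). The latest of these is hour 8, so packaging runs hour 8 to 8 + 2 = hour 10.
The earliest everything can be done is hour 10, which is after the deadline of 8, so it is not possible.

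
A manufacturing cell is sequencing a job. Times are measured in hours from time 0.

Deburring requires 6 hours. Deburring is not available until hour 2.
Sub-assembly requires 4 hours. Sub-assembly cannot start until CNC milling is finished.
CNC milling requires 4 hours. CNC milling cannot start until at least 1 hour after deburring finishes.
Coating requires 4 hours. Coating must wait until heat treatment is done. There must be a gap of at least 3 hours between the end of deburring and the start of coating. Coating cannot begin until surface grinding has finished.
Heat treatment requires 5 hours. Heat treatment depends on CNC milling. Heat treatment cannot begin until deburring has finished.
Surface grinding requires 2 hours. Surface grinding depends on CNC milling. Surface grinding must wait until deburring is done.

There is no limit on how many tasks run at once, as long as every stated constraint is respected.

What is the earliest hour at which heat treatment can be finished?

Deburring waits on its own release at hour 2, so it starts at hour 2 and finishes at 2 + 6 = hour 8.
After deburring (finishes hour 8, plus 1-hour gap → hour 9), CNC milling can start at hour 9 and finishes at hour 13.
Heat treatment has to wait for CNC milling (finishes hour 13); deburring (finishes hour 8). The latest of these is hour 13, so heat treatment runs hour 13 to 13 + 5 = hour 18.

18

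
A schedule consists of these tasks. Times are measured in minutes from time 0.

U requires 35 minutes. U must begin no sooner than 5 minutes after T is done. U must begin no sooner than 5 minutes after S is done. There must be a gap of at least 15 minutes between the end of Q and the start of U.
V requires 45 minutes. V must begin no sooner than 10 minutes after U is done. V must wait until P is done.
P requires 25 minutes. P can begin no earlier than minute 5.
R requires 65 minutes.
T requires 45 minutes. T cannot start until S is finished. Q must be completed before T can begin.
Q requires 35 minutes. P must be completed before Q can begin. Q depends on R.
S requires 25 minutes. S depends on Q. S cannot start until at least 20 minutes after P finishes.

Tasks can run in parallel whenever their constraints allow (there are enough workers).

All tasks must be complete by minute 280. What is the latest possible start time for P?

V must finish by minute 280; it takes 45 minutes, so it must start by 280 − 45 = minute 235.
U has to be done before V (must start by minute 235, minus 10-minute gap → minute 225). That means finishing by minute 225, i.e. starting by 225 − 35 = minute 190.
T has to be done before U (must start by minute 190, minus 5-minute gap → minute 185). That means finishing by minute 185, i.e. starting by 185 − 45 = minute 140.
For S: T (must start by minute 140); U (must start by minute 190, minus 5-minute gap → minute 185). The most restrictive is minute 140; with a 25-minute duration, S must start by minute 115.
Q feeds S (must start by minute 115); T (must start by minute 140); U (must start by minute 190, minus 15-minute gap → minute 175). Taking the minimum, Q must finish by minute 115 and start by 115 − 35 = minute 80.
For P: Q (must start by minute 80); S (must start by minute 115, minus 20-minute gap → minute 95); V (must start by minute 235). The most restrictive is minute 80; with a 25-minute duration, P must start by minute 55.

55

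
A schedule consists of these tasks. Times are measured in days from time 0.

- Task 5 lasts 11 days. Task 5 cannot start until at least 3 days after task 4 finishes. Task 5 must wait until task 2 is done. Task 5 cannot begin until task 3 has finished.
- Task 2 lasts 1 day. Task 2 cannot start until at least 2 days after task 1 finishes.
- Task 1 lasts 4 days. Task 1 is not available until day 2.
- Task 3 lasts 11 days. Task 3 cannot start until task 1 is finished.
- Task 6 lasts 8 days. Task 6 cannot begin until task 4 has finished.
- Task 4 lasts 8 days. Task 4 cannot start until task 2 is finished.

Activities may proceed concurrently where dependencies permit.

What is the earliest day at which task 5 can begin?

Task 1 cannot begin until its own release at day 2. It runs from day 2 to 2 + 4 = day 6.
Task 3 waits on task 1 (finishes day 6), so it starts at day 6 and finishes at 6 + 11 = day 17.
Task 2 cannot begin until task 1 (finishes day 6, plus 2-day gap → day 8). It runs from day 8 to 8 + 1 = day 9.
Task 4 cannot begin until task 2 (finishes day 9). It runs from day 9 to 9 + 8 = day 17.
Task 5 waits on task 4 (finishes day 17, plus 3-day gap → day 20); task 2 (finishes day 9); task 3 (finishes day 17). The latest of these is day 20, which is the earliest task 5 can start.

20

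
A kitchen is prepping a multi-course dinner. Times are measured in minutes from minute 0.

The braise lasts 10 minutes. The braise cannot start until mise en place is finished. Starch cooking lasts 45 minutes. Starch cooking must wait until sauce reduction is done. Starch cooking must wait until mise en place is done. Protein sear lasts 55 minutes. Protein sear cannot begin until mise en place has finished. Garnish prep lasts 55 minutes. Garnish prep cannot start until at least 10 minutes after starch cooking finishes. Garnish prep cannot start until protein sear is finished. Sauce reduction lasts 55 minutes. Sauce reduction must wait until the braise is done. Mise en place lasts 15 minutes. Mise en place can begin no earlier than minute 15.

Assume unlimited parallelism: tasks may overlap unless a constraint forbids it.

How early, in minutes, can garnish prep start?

150

After its own release at minute 15, mise en place can start at minute 15 and finishes at minute 30.
Protein sear waits on mise en place (finishes minute 30), so it starts at minute 30 and finishes at 30 + 55 = minute 85.
After mise en place (finishes minute 30), the braise can start at minute 30 and finishes at minute 40.
Sauce reduction cannot begin until the braise (finishes minute 40). It runs from minute 40 to 40 + 55 = minute 95.
Starch cooking cannot start until sauce reduction (finishes minute 95); mise en place (finishes minute 30). The controlling bound is minute 95, so starch cooking finishes at 95 + 45 = minute 140.
Garnish prep waits on starch cooking (finishes minute 140, plus 10-minute gap → minute 150); protein sear (finishes minute 85). The latest of these is minute 150, which is the earliest garnish prep can start.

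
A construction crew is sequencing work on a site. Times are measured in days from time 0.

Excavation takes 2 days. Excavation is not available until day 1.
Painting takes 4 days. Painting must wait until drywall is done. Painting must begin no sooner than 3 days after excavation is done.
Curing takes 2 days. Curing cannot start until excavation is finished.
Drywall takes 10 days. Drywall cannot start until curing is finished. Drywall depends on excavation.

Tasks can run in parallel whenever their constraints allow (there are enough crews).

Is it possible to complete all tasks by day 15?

Excavation waits on its own release at day 1, so it starts at day 1 and finishes at 1 + 2 = day 3.
Curing cannot begin until excavation (finishes day 3). It runs from day 3 to 3 + 2 = day 5.
Drywall has to wait for curing (finishes day 5); excavation (finishes day 3). The latest of these is day 5, so drywall runs day 5 to 5 + 10 = day 15.
For painting: drywall (finishes day 15); excavation (finishes day 3, plus 3-day gap → day 6). Taking the maximum gives a start of day 15, and it finishes at 15 + 4 = day 19.
The earliest everything can be done is day 19, which is after the deadline of 15, so it is not possible.

No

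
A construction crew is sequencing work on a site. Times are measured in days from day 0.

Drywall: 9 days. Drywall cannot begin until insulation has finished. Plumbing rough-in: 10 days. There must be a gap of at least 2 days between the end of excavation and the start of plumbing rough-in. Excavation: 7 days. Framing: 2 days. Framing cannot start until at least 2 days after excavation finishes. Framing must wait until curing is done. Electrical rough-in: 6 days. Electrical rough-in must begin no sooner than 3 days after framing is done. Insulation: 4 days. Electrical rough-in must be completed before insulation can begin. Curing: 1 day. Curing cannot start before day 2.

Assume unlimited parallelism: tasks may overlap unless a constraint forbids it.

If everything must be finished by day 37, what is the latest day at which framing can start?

Drywall must finish by day 37; it takes 9 days, so it must start by 37 − 9 = day 28.
Since drywall (must start by day 28) depends on it, insulation must finish by day 28. Backing off its 4-day duration gives a latest start of day 24.
Electrical rough-in must finish before insulation (must start by day 24). With a 6-day duration, electrical rough-in must start by 24 − 6 = day 18.
Framing has to be done before electrical rough-in (must start by day 18, minus 3-day gap → day 15). That means finishing by day 15, i.e. starting by 15 − 2 = day 13.

13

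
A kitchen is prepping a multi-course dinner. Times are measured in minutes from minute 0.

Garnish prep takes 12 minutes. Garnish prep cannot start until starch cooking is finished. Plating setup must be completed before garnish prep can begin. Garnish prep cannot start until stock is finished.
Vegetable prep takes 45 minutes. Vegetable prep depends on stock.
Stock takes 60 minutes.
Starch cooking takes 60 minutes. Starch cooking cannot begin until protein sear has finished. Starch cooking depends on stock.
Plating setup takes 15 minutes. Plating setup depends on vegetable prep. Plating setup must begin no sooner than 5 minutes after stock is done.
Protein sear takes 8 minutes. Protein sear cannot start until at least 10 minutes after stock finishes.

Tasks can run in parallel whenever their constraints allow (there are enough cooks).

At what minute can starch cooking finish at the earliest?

Stock can start immediately at minute 0; it finishes at minute 60.
Protein sear cannot begin until stock (finishes minute 60, plus 10-minute gap → minute 70). It runs from minute 70 to 70 + 8 = minute 78.
Starch cooking has to wait for protein sear (finishes minute 78); stock (finishes minute 60). The latest of these is minute 78, so starch cooking runs minute 78 to 78 + 60 = minute 138.

138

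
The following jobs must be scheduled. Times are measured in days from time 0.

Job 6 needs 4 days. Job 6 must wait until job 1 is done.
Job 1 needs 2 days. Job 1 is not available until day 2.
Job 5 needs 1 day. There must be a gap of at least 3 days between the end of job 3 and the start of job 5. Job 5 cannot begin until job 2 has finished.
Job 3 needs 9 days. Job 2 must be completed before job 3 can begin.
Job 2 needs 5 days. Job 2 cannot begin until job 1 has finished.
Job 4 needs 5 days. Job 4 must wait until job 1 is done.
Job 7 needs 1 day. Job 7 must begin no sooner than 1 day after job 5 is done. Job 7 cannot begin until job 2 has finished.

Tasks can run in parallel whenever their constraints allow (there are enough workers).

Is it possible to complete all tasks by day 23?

After its own release at day 2, job 1 can start at day 2 and finishes at day 4.
Job 6 cannot begin until job 1 (finishes day 4). It runs from day 4 to 4 + 4 = day 8.
After job 1 (finishes day 4), job 4 can start at day 4 and finishes at day 9.
Job 2 waits on job 1 (finishes day 4), so it starts at day 4 and finishes at 4 + 5 = day 9.
Job 3 cannot begin until job 2 (finishes day 9). It runs from day 9 to 9 + 9 = day 18.
Job 5 needs all of job 3 (finishes day 18, plus 3-day gap → day 21); job 2 (finishes day 9). That puts its earliest start at day 21; it finishes at 21 + 1 = day 22.
For job 7: job 5 (finishes day 22, plus 1-day gap → day 23); job 2 (finishes day 9). Taking the maximum gives a start of day 23, and it finishes at 23 + 1 = day 24.
The earliest everything can be done is day 24, which is after the deadline of 23, so it is not possible.

No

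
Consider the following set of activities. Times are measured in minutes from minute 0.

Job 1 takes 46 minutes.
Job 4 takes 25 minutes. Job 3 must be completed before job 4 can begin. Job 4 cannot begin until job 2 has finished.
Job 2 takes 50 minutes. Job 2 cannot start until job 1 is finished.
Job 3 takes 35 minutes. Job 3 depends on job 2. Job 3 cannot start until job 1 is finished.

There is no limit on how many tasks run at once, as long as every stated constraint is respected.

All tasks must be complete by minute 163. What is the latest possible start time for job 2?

53

To finish by minute 163, job 4 (duration 25) must start no later than minute 138.
Job 3 has to be done before job 4 (must start by minute 138). That means finishing by minute 138, i.e. starting by 138 − 35 = minute 103.
Job 2 must finish in time for job 3 (must start by minute 103); job 4 (must start by minute 138). The tightest is minute 103, so job 2 must start by 103 − 50 = minute 53.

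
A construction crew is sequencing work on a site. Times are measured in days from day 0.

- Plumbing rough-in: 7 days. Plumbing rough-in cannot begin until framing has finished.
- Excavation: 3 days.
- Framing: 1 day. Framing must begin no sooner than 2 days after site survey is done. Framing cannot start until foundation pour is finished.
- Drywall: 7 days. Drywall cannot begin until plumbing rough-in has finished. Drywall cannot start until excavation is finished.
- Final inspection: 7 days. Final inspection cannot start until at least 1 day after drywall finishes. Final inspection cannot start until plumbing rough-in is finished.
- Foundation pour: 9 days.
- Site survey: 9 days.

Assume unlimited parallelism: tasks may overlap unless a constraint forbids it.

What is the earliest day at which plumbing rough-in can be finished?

19

Nothing blocks foundation pour, so it runs from day 0 to day 9.
Nothing blocks site survey, so it runs from day 0 to day 9.
For framing: site survey (finishes day 9, plus 2-day gap → day 11); foundation pour (finishes day 9). Taking the maximum gives a start of day 11, and it finishes at 11 + 1 = day 12.
Plumbing rough-in waits on framing (finishes day 12), so it starts at day 12 and finishes at 12 + 7 = day 19.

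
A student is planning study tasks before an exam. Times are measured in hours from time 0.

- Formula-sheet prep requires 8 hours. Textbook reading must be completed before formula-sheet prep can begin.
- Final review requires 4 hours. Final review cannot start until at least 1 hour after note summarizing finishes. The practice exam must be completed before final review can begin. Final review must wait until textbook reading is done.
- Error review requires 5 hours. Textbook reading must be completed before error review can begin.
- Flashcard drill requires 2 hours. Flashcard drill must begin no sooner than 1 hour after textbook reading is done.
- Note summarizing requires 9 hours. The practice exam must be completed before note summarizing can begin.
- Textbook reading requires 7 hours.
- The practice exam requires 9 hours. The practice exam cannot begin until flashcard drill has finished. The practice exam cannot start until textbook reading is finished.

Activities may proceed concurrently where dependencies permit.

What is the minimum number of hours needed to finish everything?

Textbook reading can start immediately at hour 0; it finishes at hour 7.
After textbook reading (finishes hour 7), formula-sheet prep can start at hour 7 and finishes at hour 15.
After textbook reading (finishes hour 7), error review can start at hour 7 and finishes at hour 12.
Flashcard drill waits on textbook reading (finishes hour 7, plus 1-hour gap → hour 8), so it starts at hour 8 and finishes at 8 + 2 = hour 10.
For the practice exam: flashcard drill (finishes hour 10); textbook reading (finishes hour 7). Taking the maximum gives a start of hour 10, and it finishes at 10 + 9 = hour 19.
Note summarizing cannot begin until the practice exam (finishes hour 19). It runs from hour 19 to 19 + 9 = hour 28.
Final review needs all of note summarizing (finishes hour 28, plus 1-hour gap → hour 29); the practice exam (finishes hour 19); textbook reading (finishes hour 7). That puts its earliest start at hour 29; it finishes at 29 + 4 = hour 33.
All tasks are finished once the last one completes. Finish times: Textbook reading at 7, Flashcard drill at 10, The practice exam at 19, Error review at 12, Note summarizing at 28, Formula-sheet prep at 15, Final review at 33. The latest is hour 33.

33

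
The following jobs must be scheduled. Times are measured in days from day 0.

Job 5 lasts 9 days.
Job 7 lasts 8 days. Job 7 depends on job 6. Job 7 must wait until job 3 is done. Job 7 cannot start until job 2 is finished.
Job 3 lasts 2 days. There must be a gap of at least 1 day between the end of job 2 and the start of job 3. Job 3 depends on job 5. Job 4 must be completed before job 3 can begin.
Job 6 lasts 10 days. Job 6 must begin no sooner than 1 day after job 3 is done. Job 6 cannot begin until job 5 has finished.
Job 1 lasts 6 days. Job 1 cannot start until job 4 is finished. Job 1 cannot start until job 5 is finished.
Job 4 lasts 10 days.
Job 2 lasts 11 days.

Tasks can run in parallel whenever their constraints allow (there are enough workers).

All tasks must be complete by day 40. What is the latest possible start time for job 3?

19

Job 7 must finish by day 40; it takes 8 days, so it must start by 40 − 8 = day 32.
Job 6 feeds into job 7 (must start by day 32); so job 6 must finish by day 32 and therefore start by day 22.
Job 3 has several dependents: job 6 (must start by day 22, minus 1-day gap → day 21); job 7 (must start by day 32). The earliest of those limits is day 21, so job 3 must start by 21 − 2 = day 19.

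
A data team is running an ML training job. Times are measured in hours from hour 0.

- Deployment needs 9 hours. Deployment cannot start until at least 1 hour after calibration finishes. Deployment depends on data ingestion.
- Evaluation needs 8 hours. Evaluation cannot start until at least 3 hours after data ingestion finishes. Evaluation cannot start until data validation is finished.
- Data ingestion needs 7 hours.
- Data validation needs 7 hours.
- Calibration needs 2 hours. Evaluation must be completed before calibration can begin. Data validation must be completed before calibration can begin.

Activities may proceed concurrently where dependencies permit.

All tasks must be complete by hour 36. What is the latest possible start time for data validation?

9

Nothing follows deployment; the deadline of hour 36 is its only limit. It must start by 36 − 9 = hour 27.
Since deployment (must start by hour 27, minus 1-hour gap → hour 26) depends on it, calibration must finish by hour 26. Backing off its 2-hour duration gives a latest start of hour 24.
Evaluation must finish before calibration (must start by hour 24). With an 8-hour duration, evaluation must start by 24 − 8 = hour 16.
Data validation must finish in time for evaluation (must start by hour 16); calibration (must start by hour 24). The tightest is hour 16, so data validation must start by 16 − 7 = hour 9.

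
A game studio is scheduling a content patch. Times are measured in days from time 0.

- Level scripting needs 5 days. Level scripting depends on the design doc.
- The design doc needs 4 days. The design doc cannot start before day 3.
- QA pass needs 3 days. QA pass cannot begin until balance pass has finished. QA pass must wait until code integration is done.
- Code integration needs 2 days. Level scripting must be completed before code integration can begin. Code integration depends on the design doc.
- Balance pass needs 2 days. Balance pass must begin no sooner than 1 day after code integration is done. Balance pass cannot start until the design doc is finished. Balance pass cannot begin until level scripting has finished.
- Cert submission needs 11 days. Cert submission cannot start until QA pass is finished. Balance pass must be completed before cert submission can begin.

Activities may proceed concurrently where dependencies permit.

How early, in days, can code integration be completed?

After its own release at day 3, the design doc can start at day 3 and finishes at day 7.
After the design doc (finishes day 7), level scripting can start at day 7 and finishes at day 12.
Code integration has to wait for level scripting (finishes day 12); the design doc (finishes day 7). The latest of these is day 12, so code integration runs day 12 to 12 + 2 = day 14.

14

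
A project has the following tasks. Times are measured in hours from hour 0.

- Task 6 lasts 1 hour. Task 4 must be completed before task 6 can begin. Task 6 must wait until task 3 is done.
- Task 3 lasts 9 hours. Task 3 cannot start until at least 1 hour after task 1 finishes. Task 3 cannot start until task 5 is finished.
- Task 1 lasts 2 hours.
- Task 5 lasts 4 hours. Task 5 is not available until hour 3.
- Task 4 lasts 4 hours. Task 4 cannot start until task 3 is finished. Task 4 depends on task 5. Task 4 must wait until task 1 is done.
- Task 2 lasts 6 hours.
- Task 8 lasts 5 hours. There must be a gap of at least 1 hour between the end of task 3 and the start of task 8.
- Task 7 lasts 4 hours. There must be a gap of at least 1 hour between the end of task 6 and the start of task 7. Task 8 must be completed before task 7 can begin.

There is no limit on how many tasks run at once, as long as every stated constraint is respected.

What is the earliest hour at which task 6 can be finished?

21

Task 5 waits on its own release at hour 3, so it starts at hour 3 and finishes at 3 + 4 = hour 7.
Task 1 has no prerequisites, so it starts at hour 0 and finishes at hour 2.
Task 3 has to wait for task 1 (finishes hour 2, plus 1-hour gap → hour 3); task 5 (finishes hour 7). The latest of these is hour 7, so task 3 runs hour 7 to 7 + 9 = hour 16.
Task 4 has to wait for task 3 (finishes hour 16); task 5 (finishes hour 7); task 1 (finishes hour 2). The latest of these is hour 16, so task 4 runs hour 16 to 16 + 4 = hour 20.
Task 6 has to wait for task 4 (finishes hour 20); task 3 (finishes hour 16). The latest of these is hour 20, so task 6 runs hour 20 to 20 + 1 = hour 21.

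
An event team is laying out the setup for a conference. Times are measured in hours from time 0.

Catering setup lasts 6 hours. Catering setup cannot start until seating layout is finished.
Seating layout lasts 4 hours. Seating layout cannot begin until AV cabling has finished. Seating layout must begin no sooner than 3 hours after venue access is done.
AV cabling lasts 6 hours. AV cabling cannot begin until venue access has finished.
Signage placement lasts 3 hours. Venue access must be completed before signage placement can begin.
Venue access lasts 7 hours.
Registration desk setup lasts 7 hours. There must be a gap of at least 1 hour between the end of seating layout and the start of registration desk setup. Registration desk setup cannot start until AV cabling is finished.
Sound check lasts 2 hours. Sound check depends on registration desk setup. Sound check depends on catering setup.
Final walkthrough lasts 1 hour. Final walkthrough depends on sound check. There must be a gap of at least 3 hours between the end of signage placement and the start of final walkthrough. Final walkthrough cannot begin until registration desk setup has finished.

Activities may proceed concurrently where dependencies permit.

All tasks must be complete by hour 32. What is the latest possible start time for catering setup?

Nothing follows final walkthrough; the deadline of hour 32 is its only limit. It must start by 32 − 1 = hour 31.
Sound check must finish before final walkthrough (must start by hour 31). With a 2-hour duration, sound check must start by 31 − 2 = hour 29.
Catering setup feeds into sound check (must start by hour 29); so catering setup must finish by hour 29 and therefore start by hour 23.

23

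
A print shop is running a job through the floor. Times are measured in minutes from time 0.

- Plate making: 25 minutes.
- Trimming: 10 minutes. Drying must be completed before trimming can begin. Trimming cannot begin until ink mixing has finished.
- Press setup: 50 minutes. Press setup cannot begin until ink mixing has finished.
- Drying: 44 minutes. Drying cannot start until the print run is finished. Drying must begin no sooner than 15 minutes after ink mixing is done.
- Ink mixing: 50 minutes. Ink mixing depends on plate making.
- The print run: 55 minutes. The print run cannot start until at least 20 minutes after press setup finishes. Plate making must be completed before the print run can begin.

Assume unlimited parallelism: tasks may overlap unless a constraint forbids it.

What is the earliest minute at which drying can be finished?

Plate making has no prerequisites, so it starts at minute 0 and finishes at minute 25.
Ink mixing waits on plate making (finishes minute 25), so it starts at minute 25 and finishes at 25 + 50 = minute 75.
Press setup cannot begin until ink mixing (finishes minute 75). It runs from minute 75 to 75 + 50 = minute 125.
The print run has to wait for press setup (finishes minute 125, plus 20-minute gap → minute 145); plate making (finishes minute 25). The latest of these is minute 145, so the print run runs minute 145 to 145 + 55 = minute 200.
For drying: the print run (finishes minute 200); ink mixing (finishes minute 75, plus 15-minute gap → minute 90). Taking the maximum gives a start of minute 200, and it finishes at 200 + 44 = minute 244.

244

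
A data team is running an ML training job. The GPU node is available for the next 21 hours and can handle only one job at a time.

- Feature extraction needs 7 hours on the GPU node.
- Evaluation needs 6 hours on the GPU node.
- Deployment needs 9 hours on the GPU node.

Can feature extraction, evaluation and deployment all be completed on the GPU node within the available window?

No

Running back to back, the jobs need 7 + 6 + 9 = 22 hours on the GPU node.
Since 22 > 21, they cannot all fit.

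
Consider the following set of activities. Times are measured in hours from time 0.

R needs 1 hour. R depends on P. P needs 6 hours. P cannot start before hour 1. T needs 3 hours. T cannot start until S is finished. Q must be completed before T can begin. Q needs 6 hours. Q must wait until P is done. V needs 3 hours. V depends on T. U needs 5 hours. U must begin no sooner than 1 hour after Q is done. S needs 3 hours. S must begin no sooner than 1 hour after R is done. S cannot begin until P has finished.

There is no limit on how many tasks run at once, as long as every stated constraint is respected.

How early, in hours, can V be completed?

19

P waits on its own release at hour 1, so it starts at hour 1 and finishes at 1 + 6 = hour 7.
R cannot begin until P (finishes hour 7). It runs from hour 7 to 7 + 1 = hour 8.
For S: R (finishes hour 8, plus 1-hour gap → hour 9); P (finishes hour 7). Taking the maximum gives a start of hour 9, and it finishes at 9 + 3 = hour 12.
Q cannot begin until P (finishes hour 7). It runs from hour 7 to 7 + 6 = hour 13.
T has to wait for S (finishes hour 12); Q (finishes hour 13). The latest of these is hour 13, so T runs hour 13 to 13 + 3 = hour 16.
V cannot begin until T (finishes hour 16). It runs from hour 16 to 16 + 3 = hour 19.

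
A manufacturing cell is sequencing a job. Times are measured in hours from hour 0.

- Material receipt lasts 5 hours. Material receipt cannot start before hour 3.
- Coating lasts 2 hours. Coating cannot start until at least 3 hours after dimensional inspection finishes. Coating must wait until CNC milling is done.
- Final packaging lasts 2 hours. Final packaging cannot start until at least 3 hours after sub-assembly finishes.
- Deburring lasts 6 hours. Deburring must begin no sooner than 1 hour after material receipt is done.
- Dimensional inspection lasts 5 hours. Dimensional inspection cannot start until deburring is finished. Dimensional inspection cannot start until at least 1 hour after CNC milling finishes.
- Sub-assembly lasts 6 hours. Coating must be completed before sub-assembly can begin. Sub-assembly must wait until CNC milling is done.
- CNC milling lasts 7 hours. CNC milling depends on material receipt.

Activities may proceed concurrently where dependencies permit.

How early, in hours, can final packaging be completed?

37

Material receipt cannot begin until its own release at hour 3. It runs from hour 3 to 3 + 5 = hour 8.
After material receipt (finishes hour 8), CNC milling can start at hour 8 and finishes at hour 15.
After material receipt (finishes hour 8, plus 1-hour gap → hour 9), deburring can start at hour 9 and finishes at hour 15.
Dimensional inspection cannot start until deburring (finishes hour 15); CNC milling (finishes hour 15, plus 1-hour gap → hour 16). The controlling bound is hour 16, so dimensional inspection finishes at 16 + 5 = hour 21.
Coating has to wait for dimensional inspection (finishes hour 21, plus 3-hour gap → hour 24); CNC milling (finishes hour 15). The latest of these is hour 24, so coating runs hour 24 to 24 + 2 = hour 26.
Sub-assembly cannot start until coating (finishes hour 26); CNC milling (finishes hour 15). The controlling bound is hour 26, so sub-assembly finishes at 26 + 6 = hour 32.
After sub-assembly (finishes hour 32, plus 3-hour gap → hour 35), final packaging can start at hour 35 and finishes at hour 37.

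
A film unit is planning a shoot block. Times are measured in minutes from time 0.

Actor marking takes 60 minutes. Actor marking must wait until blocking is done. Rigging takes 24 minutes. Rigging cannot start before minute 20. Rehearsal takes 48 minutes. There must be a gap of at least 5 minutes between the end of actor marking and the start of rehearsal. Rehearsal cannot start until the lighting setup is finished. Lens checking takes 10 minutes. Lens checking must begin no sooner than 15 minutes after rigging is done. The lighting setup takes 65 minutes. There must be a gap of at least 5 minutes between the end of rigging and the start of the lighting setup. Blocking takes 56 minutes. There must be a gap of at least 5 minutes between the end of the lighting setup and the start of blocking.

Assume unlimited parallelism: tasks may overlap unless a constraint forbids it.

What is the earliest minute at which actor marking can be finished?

Rigging cannot begin until its own release at minute 20. It runs from minute 20 to 20 + 24 = minute 44.
The lighting setup cannot begin until rigging (finishes minute 44, plus 5-minute gap → minute 49). It runs from minute 49 to 49 + 65 = minute 114.
After the lighting setup (finishes minute 114, plus 5-minute gap → minute 119), blocking can start at minute 119 and finishes at minute 175.
Actor marking waits on blocking (finishes minute 175), so it starts at minute 175 and finishes at 175 + 60 = minute 235.

235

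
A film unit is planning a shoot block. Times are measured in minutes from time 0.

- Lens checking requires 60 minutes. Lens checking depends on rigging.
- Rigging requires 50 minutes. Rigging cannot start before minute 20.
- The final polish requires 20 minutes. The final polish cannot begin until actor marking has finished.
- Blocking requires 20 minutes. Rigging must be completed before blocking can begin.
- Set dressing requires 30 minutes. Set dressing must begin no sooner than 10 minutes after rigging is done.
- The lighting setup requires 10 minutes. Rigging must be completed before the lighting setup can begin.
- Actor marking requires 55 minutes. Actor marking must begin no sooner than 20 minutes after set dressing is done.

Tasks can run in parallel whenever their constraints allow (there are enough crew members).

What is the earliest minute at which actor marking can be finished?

After its own release at minute 20, rigging can start at minute 20 and finishes at minute 70.
Set dressing cannot begin until rigging (finishes minute 70, plus 10-minute gap → minute 80). It runs from minute 80 to 80 + 30 = minute 110.
Actor marking waits on set dressing (finishes minute 110, plus 20-minute gap → minute 130), so it starts at minute 130 and finishes at 130 + 55 = minute 185.

185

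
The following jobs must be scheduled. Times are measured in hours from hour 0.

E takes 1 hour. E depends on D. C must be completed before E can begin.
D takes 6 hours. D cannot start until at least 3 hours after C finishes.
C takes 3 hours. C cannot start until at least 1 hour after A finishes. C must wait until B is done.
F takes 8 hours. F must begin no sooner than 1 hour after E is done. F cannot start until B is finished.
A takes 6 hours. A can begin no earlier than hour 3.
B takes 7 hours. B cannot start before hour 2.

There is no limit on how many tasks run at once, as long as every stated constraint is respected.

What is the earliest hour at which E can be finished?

B waits on its own release at hour 2, so it starts at hour 2 and finishes at 2 + 7 = hour 9.
A cannot begin until its own release at hour 3. It runs from hour 3 to 3 + 6 = hour 9.
C needs all of A (finishes hour 9, plus 1-hour gap → hour 10); B (finishes hour 9). That puts its earliest start at hour 10; it finishes at 10 + 3 = hour 13.
D waits on C (finishes hour 13, plus 3-hour gap → hour 16), so it starts at hour 16 and finishes at 16 + 6 = hour 22.
For E: D (finishes hour 22); C (finishes hour 13). Taking the maximum gives a start of hour 22, and it finishes at 22 + 1 = hour 23.

23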